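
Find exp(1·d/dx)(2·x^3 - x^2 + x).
2 x^{3} + 5 x^{2} + 5 x + 2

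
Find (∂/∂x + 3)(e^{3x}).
6 e^{3 x}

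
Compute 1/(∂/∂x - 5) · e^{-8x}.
- \frac{e^{- 8 x}}{13}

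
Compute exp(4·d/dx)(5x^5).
5 x^{5} + 100 x^{4} + 800 x^{3} + 3200 x^{2} + 6400 x + 5120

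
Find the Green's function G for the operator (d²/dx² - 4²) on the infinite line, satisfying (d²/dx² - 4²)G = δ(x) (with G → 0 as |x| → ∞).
-\frac{e^{-4|x|}}{8}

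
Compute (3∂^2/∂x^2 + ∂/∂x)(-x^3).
3 x \left(- x - 6\right)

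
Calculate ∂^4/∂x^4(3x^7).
2520 x^{3}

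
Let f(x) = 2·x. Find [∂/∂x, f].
2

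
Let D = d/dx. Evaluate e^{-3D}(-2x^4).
- 2 x^{4} + 24 x^{3} - 108 x^{2} + 216 x - 162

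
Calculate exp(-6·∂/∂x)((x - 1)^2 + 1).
x^{2} - 14 x + 50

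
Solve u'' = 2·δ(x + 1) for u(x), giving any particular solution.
|x + 1|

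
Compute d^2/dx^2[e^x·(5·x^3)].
5 x \left(x^{2} + 6 x + 6\right) e^{x}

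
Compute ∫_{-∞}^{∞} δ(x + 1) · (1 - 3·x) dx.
4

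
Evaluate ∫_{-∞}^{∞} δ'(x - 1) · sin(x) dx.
- \cos{\left(1 \right)}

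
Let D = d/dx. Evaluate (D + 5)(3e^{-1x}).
12 e^{- x}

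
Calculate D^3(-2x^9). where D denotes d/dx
- 1008 x^{6}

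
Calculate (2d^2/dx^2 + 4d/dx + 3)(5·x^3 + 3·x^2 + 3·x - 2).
15 x^{3} + 69 x^{2} + 93 x + 18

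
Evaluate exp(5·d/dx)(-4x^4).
- 4 x^{4} - 80 x^{3} - 600 x^{2} - 2000 x - 2500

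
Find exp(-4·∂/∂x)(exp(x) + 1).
e^{x - 4} + 1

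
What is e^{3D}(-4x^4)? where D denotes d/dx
- 4 x^{4} - 48 x^{3} - 216 x^{2} - 432 x - 324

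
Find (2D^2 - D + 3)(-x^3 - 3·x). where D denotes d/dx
- 3 x^{3} + 3 x^{2} - 21 x + 3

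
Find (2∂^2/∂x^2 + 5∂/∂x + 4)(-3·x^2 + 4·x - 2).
2 x \left(- 6 x - 7\right)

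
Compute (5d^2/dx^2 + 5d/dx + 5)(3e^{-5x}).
315 e^{- 5 x}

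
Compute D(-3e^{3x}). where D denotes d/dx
- 9 e^{3 x}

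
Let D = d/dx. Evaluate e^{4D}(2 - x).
- x - 2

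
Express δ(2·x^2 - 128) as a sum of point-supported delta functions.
\frac{\delta(x - 8) + \delta(x + 8)}{32}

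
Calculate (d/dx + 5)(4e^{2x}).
28 e^{2 x}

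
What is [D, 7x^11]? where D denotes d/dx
77 x^{10}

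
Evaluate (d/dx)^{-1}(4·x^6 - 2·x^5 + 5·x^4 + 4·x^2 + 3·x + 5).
\frac{4 x^{7}}{7} - \frac{x^{6}}{3} + x^{5} + \frac{4 x^{3}}{3} + \frac{3 x^{2}}{2} + 5 x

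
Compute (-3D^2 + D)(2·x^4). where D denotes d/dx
8 x^{2} \left(x - 9\right)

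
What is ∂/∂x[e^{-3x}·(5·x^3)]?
15 x^{2} \left(1 - x\right) e^{- 3 x}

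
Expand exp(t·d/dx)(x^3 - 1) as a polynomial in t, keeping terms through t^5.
t^{3} + 3 t^{2} x + 3 t x^{2} + x^{3} - 1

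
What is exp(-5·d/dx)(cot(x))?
\cot{\left(x - 5 \right)}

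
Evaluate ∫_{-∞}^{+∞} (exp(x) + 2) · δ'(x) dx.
-1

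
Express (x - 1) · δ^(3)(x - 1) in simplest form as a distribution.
-3\delta^{(2)}(x - 1)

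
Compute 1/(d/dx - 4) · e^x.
- \frac{e^{x}}{3}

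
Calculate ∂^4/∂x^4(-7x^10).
- 35280 x^{6}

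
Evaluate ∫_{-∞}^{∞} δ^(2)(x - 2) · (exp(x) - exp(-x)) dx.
2 \sinh{\left(2 \right)}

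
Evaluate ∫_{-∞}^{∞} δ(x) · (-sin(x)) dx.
0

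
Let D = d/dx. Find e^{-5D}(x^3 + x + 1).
x^{3} - 15 x^{2} + 76 x - 129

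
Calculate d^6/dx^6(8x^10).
1209600 x^{4}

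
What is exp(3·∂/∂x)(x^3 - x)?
x^{3} + 9 x^{2} + 26 x + 24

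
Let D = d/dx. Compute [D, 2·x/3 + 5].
\frac{2}{3}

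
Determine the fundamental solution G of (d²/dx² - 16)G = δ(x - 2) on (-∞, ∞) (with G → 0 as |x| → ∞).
-\frac{e^{-4|x - 2|}}{8}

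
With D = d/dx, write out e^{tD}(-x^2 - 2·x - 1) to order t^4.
- t^{2} - 2 t \left(x + 1\right) - x^{2} - 2 x - 1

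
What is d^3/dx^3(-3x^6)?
- 360 x^{3}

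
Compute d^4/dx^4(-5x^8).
- 8400 x^{4}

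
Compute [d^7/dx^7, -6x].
-42\frac{d^{6}}{dx^{6}}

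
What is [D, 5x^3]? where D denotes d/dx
15 x^{2}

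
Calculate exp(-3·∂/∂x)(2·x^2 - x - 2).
2 x^{2} - 13 x + 19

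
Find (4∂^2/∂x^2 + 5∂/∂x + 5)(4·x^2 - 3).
20 x^{2} + 40 x + 17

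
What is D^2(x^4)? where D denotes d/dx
12 x^{2}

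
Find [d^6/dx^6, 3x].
18\frac{d^{5}}{dx^{5}}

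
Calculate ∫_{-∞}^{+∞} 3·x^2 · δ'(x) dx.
0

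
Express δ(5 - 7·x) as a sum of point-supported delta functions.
\frac{\delta(x - 5/7)}{7}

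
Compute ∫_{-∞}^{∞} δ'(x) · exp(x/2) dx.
- \frac{1}{2}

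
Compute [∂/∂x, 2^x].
2^{x} \log{\left(2 \right)}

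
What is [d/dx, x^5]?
5 x^{4}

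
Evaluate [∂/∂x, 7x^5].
35 x^{4}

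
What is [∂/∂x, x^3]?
3 x^{2}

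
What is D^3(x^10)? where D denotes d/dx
720 x^{7}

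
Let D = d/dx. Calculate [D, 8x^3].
24 x^{2}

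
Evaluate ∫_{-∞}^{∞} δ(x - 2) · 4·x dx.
8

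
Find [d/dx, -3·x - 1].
-3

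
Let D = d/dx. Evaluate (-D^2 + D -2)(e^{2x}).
- 4 e^{2 x}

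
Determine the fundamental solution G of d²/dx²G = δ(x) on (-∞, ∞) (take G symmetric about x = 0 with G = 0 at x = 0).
\frac{|x|}{2}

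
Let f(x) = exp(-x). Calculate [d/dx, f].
- e^{- x}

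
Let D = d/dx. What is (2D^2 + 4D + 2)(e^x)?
8 e^{x}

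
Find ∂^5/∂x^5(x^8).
6720 x^{3}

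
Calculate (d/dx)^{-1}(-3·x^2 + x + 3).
- x^{3} + \frac{x^{2}}{2} + 3 x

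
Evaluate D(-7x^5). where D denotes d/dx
- 35 x^{4}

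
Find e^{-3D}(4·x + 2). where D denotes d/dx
4 x - 10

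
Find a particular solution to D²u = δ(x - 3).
\frac{|x - 3|}{2}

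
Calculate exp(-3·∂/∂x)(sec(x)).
\sec{\left(x - 3 \right)}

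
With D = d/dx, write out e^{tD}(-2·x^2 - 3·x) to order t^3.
- 2 t^{2} - t \left(4 x + 3\right) - 2 x^{2} - 3 x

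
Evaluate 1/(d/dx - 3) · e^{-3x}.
- \frac{e^{- 3 x}}{6}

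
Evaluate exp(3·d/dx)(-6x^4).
- 6 x^{4} - 72 x^{3} - 324 x^{2} - 648 x - 486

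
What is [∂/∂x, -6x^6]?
- 36 x^{5}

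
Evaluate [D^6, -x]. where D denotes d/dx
-6D^{5}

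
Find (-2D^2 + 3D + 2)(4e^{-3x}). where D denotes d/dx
- 100 e^{- 3 x}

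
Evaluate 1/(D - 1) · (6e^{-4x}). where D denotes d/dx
- \frac{6 e^{- 4 x}}{5}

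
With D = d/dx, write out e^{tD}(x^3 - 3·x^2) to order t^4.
t^{3} + 3 t^{2} \left(x - 1\right) + 3 t x \left(x - 2\right) + x^{3} - 3 x^{2}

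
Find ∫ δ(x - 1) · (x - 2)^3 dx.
-1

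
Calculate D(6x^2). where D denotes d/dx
12 x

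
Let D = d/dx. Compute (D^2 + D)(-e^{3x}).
- 12 e^{3 x}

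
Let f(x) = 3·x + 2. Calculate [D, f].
3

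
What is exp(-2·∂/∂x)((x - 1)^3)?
x^{3} - 9 x^{2} + 27 x - 27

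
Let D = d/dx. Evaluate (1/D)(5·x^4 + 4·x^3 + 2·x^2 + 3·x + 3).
x^{5} + x^{4} + \frac{2 x^{3}}{3} + \frac{3 x^{2}}{2} + 3 x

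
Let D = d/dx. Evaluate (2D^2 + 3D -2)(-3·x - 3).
6 x - 3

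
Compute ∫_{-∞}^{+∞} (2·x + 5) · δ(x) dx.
5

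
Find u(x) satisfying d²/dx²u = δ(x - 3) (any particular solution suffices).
\frac{|x - 3|}{2}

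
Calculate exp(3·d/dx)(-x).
- x - 3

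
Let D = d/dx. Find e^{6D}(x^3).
x^{3} + 18 x^{2} + 108 x + 216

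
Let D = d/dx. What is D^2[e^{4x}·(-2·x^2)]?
\left(- 32 x^{2} - 32 x - 4\right) e^{4 x}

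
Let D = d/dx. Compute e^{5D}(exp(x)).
e^{x + 5}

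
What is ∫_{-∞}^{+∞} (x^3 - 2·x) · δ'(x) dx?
2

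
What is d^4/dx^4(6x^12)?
71280 x^{8}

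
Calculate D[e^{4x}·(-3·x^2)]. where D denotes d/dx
6 x \left(- 2 x - 1\right) e^{4 x}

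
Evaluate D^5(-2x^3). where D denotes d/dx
0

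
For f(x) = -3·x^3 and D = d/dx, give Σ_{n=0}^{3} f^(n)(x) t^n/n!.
- 3 t^{3} - 9 t^{2} x - 9 t x^{2} - 3 x^{3}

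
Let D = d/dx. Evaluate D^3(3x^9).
1512 x^{6}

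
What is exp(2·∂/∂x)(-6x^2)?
- 6 x^{2} - 24 x - 24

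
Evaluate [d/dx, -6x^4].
- 24 x^{3}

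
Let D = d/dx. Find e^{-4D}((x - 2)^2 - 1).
x^{2} - 12 x + 35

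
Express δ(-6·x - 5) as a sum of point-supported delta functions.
\frac{\delta(x + 5/6)}{6}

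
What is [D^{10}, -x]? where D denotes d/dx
-10D^{9}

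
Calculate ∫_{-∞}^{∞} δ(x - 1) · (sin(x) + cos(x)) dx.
\cos{\left(1 \right)} + \sin{\left(1 \right)}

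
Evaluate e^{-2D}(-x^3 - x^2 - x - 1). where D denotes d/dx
- x^{3} + 5 x^{2} - 9 x + 5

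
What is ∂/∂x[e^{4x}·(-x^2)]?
2 x \left(- 2 x - 1\right) e^{4 x}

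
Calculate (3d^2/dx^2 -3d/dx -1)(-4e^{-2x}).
- 68 e^{- 2 x}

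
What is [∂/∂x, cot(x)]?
- \frac{1}{\sin^{2}{\left(x \right)}}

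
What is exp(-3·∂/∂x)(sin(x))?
\sin{\left(x - 3 \right)}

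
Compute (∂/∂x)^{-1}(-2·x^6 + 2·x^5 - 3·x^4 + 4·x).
- \frac{2 x^{7}}{7} + \frac{x^{6}}{3} - \frac{3 x^{5}}{5} + 2 x^{2}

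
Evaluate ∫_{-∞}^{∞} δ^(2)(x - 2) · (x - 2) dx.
0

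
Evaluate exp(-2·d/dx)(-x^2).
- x^{2} + 4 x - 4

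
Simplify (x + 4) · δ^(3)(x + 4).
-3\delta^{(2)}(x + 4)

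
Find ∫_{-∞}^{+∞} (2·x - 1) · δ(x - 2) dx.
3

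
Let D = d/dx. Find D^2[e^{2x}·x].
4 \left(x + 1\right) e^{2 x}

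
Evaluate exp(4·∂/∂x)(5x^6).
5 x^{6} + 120 x^{5} + 1200 x^{4} + 6400 x^{3} + 19200 x^{2} + 30720 x + 20480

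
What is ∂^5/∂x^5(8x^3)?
0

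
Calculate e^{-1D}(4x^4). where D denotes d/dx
4 x^{4} - 16 x^{3} + 24 x^{2} - 16 x + 4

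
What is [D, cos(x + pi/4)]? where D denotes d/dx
- \sin{\left(x + \frac{\pi}{4} \right)}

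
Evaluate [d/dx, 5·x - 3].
5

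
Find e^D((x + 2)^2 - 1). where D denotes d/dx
x^{2} + 6 x + 8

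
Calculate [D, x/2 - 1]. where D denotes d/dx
\frac{1}{2}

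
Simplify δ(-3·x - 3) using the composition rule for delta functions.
\frac{\delta(x + 1)}{3}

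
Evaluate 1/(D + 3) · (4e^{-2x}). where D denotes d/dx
4 e^{- 2 x}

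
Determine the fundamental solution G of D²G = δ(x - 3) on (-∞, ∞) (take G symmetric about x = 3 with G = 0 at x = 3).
\frac{|x - 3|}{2}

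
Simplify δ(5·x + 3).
\frac{\delta(x + 3/5)}{5}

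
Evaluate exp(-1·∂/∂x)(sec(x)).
\sec{\left(x - 1 \right)}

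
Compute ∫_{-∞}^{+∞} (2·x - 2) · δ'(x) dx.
-2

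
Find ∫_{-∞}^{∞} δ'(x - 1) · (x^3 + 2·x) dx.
-5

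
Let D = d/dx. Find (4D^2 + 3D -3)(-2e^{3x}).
- 84 e^{3 x}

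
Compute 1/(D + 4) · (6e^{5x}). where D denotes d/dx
\frac{2 e^{5 x}}{3}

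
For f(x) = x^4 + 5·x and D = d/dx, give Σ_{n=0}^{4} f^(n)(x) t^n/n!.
t^{4} + 4 t^{3} x + 6 t^{2} x^{2} + t \left(4 x^{3} + 5\right) + x^{4} + 5 x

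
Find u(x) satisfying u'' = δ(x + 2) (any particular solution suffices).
\frac{|x + 2|}{2}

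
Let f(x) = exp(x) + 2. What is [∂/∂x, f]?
e^{x}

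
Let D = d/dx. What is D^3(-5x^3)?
-30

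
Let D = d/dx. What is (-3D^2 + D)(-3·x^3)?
9 x \left(6 - x\right)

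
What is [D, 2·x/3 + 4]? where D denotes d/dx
\frac{2}{3}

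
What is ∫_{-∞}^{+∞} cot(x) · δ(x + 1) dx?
- \cot{\left(1 \right)}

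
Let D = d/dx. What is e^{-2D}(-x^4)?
- x^{4} + 8 x^{3} - 24 x^{2} + 32 x - 16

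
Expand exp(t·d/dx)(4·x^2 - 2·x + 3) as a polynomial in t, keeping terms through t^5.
4 t^{2} + 2 t \left(4 x - 1\right) + 4 x^{2} - 2 x + 3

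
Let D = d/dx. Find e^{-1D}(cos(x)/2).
\frac{\cos{\left(x - 1 \right)}}{2}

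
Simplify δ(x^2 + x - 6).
\frac{\delta(x + 3) + \delta(x - 2)}{5}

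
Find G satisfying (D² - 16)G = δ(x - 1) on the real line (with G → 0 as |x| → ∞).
-\frac{e^{-4|x - 1|}}{8}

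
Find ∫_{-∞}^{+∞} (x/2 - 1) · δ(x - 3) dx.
\frac{1}{2}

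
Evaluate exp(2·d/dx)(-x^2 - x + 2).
- x^{2} - 5 x - 4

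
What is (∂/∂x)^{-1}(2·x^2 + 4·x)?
\frac{2 x^{3}}{3} + 2 x^{2}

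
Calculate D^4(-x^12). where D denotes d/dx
- 11880 x^{8}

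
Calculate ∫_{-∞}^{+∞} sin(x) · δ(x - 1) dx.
\sin{\left(1 \right)}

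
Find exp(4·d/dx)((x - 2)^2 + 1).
x^{2} + 4 x + 5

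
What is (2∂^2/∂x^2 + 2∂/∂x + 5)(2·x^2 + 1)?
10 x^{2} + 8 x + 13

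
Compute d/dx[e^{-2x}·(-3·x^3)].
x^{2} \left(6 x - 9\right) e^{- 2 x}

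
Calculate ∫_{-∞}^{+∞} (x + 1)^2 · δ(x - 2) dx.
9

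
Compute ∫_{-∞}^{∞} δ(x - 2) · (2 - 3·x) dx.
-4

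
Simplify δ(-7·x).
\frac{\delta(x)}{7}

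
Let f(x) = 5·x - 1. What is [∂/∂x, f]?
5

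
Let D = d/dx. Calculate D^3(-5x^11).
- 4950 x^{8}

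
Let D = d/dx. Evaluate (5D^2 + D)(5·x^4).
20 x^{2} \left(x + 15\right)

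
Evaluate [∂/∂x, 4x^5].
20 x^{4}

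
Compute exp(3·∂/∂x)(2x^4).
2 x^{4} + 24 x^{3} + 108 x^{2} + 216 x + 162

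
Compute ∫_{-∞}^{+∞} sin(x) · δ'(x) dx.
-1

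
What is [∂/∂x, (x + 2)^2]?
2 x + 4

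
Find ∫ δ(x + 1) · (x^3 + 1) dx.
0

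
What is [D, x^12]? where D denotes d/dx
12 x^{11}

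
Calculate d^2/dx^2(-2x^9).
- 144 x^{7}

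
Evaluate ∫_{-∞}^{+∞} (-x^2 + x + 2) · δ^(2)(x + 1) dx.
-2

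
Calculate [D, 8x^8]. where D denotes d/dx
64 x^{7}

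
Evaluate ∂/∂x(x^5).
5 x^{4}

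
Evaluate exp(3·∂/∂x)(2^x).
2^{x + 3}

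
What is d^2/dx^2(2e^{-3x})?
18 e^{- 3 x}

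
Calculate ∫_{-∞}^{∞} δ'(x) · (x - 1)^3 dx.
-3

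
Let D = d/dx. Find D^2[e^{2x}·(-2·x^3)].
- 4 x \left(2 x^{2} + 6 x + 3\right) e^{2 x}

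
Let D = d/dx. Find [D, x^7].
7 x^{6}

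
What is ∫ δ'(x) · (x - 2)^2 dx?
4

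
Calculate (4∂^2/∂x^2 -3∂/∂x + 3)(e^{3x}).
30 e^{3 x}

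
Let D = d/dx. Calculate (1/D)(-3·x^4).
- \frac{3 x^{5}}{5}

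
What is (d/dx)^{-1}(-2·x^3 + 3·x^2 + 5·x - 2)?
- \frac{x^{4}}{2} + x^{3} + \frac{5 x^{2}}{2} - 2 x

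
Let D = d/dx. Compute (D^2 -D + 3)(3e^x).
9 e^{x}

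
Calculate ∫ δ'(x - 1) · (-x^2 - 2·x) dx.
4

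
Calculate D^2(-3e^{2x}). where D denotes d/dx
- 12 e^{2 x}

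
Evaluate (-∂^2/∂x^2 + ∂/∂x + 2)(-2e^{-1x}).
0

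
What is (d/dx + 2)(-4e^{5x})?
- 28 e^{5 x}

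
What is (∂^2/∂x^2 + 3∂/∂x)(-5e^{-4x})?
- 20 e^{- 4 x}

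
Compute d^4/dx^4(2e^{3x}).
162 e^{3 x}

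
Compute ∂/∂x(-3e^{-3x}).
9 e^{- 3 x}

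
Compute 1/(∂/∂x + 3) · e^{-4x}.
- e^{- 4 x}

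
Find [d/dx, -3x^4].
- 12 x^{3}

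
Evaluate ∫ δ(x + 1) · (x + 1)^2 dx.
0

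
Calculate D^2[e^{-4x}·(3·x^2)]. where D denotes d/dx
6 \left(8 x^{2} - 8 x + 1\right) e^{- 4 x}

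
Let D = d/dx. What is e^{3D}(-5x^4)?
- 5 x^{4} - 60 x^{3} - 270 x^{2} - 540 x - 405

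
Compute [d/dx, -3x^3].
- 9 x^{2}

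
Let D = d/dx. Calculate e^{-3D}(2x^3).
2 x^{3} - 18 x^{2} + 54 x - 54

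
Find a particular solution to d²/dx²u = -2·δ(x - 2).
-|x - 2|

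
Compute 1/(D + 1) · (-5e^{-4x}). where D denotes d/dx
\frac{5 e^{- 4 x}}{3}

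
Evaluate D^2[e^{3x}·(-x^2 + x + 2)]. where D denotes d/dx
\left(- 9 x^{2} - 3 x + 22\right) e^{3 x}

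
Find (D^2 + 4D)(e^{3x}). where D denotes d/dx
21 e^{3 x}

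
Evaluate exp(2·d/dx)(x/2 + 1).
\frac{x}{2} + 2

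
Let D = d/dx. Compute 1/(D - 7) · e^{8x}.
e^{8 x}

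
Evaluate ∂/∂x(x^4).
4 x^{3}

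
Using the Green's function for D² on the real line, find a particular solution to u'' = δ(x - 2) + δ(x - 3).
\frac{|x - 2|}{2} + \frac{|x - 3|}{2}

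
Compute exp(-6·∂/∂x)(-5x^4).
- 5 x^{4} + 120 x^{3} - 1080 x^{2} + 4320 x - 6480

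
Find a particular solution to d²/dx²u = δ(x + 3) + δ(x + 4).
\frac{|x + 3|}{2} + \frac{|x + 4|}{2}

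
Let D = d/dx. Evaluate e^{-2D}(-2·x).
4 - 2 x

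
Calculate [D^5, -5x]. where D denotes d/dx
-25D^{4}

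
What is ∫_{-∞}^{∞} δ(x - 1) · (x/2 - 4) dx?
- \frac{7}{2}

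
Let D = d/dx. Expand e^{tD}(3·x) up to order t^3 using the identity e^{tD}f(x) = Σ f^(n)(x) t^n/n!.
3 t + 3 x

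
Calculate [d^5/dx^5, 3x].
15\frac{d^{4}}{dx^{4}}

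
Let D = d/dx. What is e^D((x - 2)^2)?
x^{2} - 2 x + 1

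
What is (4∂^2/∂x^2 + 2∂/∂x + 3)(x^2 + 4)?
3 x^{2} + 4 x + 20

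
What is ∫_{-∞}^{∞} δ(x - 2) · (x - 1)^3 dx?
1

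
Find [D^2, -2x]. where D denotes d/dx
-4D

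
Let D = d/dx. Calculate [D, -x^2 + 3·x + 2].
3 - 2 x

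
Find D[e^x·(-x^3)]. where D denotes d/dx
x^{2} \left(- x - 3\right) e^{x}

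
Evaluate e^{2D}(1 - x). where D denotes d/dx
- x - 1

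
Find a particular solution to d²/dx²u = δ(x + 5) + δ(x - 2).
\frac{|x + 5|}{2} + \frac{|x - 2|}{2}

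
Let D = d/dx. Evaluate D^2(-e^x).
- e^{x}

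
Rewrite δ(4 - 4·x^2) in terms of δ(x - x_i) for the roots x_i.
\frac{\delta(x - 1) + \delta(x + 1)}{8}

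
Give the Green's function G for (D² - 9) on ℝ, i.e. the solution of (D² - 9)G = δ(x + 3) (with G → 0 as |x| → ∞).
-\frac{e^{-3|x + 3|}}{6}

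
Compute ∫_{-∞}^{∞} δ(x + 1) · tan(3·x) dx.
- \tan{\left(3 \right)}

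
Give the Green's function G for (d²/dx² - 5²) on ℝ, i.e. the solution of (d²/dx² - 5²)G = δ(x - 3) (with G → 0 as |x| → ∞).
-\frac{e^{-5|x - 3|}}{10}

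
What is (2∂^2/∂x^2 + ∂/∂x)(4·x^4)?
16 x^{2} \left(x + 6\right)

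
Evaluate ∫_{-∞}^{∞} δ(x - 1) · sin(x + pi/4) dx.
\sin{\left(\frac{\pi}{4} + 1 \right)}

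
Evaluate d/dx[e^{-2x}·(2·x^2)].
4 x \left(1 - x\right) e^{- 2 x}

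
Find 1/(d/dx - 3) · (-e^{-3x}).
\frac{e^{- 3 x}}{6}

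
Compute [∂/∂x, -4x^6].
- 24 x^{5}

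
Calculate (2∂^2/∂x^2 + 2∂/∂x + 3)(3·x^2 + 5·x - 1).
9 x^{2} + 27 x + 19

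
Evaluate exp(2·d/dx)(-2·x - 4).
- 2 x - 8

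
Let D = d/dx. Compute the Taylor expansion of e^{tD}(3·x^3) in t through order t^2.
3 x \left(3 t^{2} + 3 t x + x^{2}\right)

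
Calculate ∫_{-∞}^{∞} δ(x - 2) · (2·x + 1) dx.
5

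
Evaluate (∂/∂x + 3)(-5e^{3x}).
- 30 e^{3 x}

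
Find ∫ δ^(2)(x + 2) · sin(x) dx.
\sin{\left(2 \right)}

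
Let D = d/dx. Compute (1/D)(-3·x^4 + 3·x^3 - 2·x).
- \frac{3 x^{5}}{5} + \frac{3 x^{4}}{4} - x^{2}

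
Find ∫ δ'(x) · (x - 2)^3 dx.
-12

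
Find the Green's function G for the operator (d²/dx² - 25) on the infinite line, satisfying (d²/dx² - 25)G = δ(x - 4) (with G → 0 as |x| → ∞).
-\frac{e^{-5|x - 4|}}{10}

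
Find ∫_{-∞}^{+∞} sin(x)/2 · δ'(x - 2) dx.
- \frac{\cos{\left(2 \right)}}{2}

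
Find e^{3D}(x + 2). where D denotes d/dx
x + 5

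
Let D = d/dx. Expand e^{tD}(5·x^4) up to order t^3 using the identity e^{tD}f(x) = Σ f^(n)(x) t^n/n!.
5 x \left(4 t^{3} + 6 t^{2} x + 4 t x^{2} + x^{3}\right)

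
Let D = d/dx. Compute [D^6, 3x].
18D^{5}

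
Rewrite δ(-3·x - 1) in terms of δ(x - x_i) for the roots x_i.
\frac{\delta(x + 1/3)}{3}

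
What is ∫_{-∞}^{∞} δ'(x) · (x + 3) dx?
-1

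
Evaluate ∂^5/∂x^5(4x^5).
480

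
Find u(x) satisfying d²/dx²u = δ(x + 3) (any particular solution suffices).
\frac{|x + 3|}{2}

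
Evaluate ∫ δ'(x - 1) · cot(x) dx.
\frac{1}{\sin^{2}{\left(1 \right)}}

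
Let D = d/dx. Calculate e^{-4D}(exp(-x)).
e^{4 - x}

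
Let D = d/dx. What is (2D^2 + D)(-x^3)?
3 x \left(- x - 4\right)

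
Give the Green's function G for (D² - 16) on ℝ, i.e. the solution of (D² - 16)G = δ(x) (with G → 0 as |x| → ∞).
-\frac{e^{-4|x|}}{8}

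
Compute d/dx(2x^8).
16 x^{7}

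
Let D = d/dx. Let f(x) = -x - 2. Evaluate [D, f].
-1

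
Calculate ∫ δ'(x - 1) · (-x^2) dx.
2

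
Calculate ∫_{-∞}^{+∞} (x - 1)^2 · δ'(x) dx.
2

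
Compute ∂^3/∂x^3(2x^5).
120 x^{2}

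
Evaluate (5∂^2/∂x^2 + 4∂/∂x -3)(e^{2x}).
25 e^{2 x}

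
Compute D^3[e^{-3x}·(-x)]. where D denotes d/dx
27 \left(x - 1\right) e^{- 3 x}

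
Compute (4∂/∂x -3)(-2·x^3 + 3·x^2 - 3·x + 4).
6 x^{3} - 33 x^{2} + 33 x - 24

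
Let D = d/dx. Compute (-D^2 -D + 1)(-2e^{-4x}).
22 e^{- 4 x}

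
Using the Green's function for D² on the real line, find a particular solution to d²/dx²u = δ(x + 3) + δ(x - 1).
\frac{|x + 3|}{2} + \frac{|x - 1|}{2}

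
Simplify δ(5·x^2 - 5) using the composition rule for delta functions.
\frac{\delta(x - 1) + \delta(x + 1)}{10}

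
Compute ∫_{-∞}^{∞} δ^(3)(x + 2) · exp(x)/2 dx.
- \frac{1}{2 e^{2}}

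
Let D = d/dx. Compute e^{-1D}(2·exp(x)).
2 e^{x - 1}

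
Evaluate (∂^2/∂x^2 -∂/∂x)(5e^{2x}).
10 e^{2 x}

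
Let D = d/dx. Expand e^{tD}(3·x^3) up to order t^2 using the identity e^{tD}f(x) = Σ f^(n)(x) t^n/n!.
3 x \left(3 t^{2} + 3 t x + x^{2}\right)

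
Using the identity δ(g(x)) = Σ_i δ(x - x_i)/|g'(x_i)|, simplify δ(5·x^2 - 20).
\frac{\delta(x - 2) + \delta(x + 2)}{20}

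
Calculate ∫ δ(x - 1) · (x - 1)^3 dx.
0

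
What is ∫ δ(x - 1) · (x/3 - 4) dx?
- \frac{11}{3}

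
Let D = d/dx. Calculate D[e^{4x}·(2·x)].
\left(8 x + 2\right) e^{4 x}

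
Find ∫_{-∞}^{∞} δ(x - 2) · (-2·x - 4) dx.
-8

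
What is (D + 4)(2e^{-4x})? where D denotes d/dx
0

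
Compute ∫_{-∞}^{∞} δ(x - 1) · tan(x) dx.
\tan{\left(1 \right)}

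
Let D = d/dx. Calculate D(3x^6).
18 x^{5}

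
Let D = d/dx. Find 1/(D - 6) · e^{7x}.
e^{7 x}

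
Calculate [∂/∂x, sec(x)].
\tan{\left(x \right)} \sec{\left(x \right)}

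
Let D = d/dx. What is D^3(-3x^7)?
- 630 x^{4}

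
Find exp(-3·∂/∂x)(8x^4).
8 x^{4} - 96 x^{3} + 432 x^{2} - 864 x + 648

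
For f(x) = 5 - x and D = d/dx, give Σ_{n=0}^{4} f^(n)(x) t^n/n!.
- t - x + 5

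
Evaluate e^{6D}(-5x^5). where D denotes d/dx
- 5 x^{5} - 150 x^{4} - 1800 x^{3} - 10800 x^{2} - 32400 x - 38880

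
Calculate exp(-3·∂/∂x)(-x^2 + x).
- x^{2} + 7 x - 12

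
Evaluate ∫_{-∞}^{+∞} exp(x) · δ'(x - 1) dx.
- e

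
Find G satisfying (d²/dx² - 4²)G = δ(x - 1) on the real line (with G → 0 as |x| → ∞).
-\frac{e^{-4|x - 1|}}{8}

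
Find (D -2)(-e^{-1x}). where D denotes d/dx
3 e^{- x}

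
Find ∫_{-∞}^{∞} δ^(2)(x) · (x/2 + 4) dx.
0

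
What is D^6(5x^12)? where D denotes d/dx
3326400 x^{6}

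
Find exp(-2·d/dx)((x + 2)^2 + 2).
x^{2} + 2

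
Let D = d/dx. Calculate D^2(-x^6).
- 30 x^{4}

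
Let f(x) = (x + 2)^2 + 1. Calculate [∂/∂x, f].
2 x + 4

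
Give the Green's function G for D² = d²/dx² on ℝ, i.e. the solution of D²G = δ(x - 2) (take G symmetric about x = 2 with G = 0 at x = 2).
\frac{|x - 2|}{2}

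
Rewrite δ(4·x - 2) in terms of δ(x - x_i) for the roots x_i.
\frac{\delta(x - 1/2)}{4}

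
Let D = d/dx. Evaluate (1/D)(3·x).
\frac{3 x^{2}}{2}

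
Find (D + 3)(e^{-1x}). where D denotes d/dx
2 e^{- x}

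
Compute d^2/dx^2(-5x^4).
- 60 x^{2}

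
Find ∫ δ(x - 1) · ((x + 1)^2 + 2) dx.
6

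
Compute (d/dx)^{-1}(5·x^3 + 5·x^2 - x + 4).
\frac{5 x^{4}}{4} + \frac{5 x^{3}}{3} - \frac{x^{2}}{2} + 4 x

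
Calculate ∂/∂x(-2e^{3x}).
- 6 e^{3 x}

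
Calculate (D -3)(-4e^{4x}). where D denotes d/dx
- 4 e^{4 x}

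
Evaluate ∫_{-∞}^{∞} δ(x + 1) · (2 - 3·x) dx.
5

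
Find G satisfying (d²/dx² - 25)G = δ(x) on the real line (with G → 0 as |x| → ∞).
-\frac{e^{-5|x|}}{10}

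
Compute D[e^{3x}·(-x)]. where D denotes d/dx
\left(- 3 x - 1\right) e^{3 x}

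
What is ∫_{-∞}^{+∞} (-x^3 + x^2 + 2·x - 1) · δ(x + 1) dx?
-1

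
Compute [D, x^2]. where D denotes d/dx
2 x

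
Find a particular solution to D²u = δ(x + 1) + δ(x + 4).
\frac{|x + 1|}{2} + \frac{|x + 4|}{2}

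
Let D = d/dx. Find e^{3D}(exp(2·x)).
e^{2 x + 6}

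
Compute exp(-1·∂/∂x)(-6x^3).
- 6 x^{3} + 18 x^{2} - 18 x + 6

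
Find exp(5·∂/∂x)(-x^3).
- x^{3} - 15 x^{2} - 75 x - 125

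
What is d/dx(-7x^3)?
- 21 x^{2}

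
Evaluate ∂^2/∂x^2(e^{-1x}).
e^{- x}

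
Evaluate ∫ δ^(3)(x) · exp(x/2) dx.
- \frac{1}{8}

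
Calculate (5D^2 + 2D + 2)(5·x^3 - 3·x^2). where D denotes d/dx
10 x^{3} + 24 x^{2} + 138 x - 30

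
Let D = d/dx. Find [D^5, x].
5D^{4}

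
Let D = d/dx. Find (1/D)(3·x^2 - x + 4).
x^{3} - \frac{x^{2}}{2} + 4 x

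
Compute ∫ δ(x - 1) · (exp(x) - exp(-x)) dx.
2 \sinh{\left(1 \right)}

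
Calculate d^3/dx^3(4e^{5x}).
500 e^{5 x}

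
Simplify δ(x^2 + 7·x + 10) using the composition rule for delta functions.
\frac{\delta(x + 5) + \delta(x + 2)}{3}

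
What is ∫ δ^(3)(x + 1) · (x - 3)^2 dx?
0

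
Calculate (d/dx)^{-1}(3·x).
\frac{3 x^{2}}{2}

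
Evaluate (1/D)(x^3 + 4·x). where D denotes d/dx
\frac{x^{4}}{4} + 2 x^{2}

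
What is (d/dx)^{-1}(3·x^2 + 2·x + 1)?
x^{3} + x^{2} + x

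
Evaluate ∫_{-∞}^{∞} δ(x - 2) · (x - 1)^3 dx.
1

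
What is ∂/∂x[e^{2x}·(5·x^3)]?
x^{2} \left(10 x + 15\right) e^{2 x}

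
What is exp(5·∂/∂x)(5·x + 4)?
5 x + 29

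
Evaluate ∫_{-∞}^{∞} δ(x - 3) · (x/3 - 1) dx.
0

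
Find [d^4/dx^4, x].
4\frac{d^{3}}{dx^{3}}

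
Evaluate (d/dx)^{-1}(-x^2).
- \frac{x^{3}}{3}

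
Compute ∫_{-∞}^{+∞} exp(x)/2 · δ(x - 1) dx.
\frac{e}{2}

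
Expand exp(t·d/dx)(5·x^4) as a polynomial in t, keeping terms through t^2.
5 x^{2} \left(6 t^{2} + 4 t x + x^{2}\right)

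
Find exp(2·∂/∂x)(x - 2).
x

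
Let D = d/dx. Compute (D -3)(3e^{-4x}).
- 21 e^{- 4 x}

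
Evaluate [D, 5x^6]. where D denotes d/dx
30 x^{5}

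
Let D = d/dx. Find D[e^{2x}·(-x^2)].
2 x \left(- x - 1\right) e^{2 x}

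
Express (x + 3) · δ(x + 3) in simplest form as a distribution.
0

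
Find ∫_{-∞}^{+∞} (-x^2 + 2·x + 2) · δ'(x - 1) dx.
0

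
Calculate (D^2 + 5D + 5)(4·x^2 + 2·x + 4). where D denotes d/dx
20 x^{2} + 50 x + 38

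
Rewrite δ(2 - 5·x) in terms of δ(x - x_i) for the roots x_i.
\frac{\delta(x - 2/5)}{5}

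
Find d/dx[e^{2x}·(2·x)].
\left(4 x + 2\right) e^{2 x}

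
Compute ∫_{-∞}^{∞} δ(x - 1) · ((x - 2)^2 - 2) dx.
-1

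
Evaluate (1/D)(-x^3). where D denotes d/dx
- \frac{x^{4}}{4}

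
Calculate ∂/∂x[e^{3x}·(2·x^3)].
6 x^{2} \left(x + 1\right) e^{3 x}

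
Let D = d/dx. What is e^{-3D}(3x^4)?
3 x^{4} - 36 x^{3} + 162 x^{2} - 324 x + 243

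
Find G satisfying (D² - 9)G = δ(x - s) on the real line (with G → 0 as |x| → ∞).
-\frac{e^{-3|x-s|}}{6}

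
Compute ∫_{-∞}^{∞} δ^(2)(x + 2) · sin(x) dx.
\sin{\left(2 \right)}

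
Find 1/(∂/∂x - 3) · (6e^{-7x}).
- \frac{3 e^{- 7 x}}{5}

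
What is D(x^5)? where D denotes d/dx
5 x^{4}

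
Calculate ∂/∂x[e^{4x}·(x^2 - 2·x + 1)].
\left(4 x^{2} - 6 x + 2\right) e^{4 x}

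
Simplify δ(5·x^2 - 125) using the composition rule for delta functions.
\frac{\delta(x - 5) + \delta(x + 5)}{50}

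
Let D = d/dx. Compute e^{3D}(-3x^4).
- 3 x^{4} - 36 x^{3} - 162 x^{2} - 324 x - 243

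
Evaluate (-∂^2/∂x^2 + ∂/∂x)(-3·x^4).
12 x^{2} \left(3 - x\right)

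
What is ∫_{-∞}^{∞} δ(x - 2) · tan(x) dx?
\tan{\left(2 \right)}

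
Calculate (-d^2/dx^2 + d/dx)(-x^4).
4 x^{2} \left(3 - x\right)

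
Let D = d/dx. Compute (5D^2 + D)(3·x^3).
9 x \left(x + 10\right)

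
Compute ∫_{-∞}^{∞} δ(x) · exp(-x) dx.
1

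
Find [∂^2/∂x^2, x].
2\frac{d}{dx}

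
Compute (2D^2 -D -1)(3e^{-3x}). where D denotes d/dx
60 e^{- 3 x}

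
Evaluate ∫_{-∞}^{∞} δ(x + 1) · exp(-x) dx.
e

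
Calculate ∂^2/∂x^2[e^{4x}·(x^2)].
\left(16 x^{2} + 16 x + 2\right) e^{4 x}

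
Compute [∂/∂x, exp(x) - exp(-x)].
2 \cosh{\left(x \right)}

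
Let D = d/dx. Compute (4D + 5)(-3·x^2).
3 x \left(- 5 x - 8\right)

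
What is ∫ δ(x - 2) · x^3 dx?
8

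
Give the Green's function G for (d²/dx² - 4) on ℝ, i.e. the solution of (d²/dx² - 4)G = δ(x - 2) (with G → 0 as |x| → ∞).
-\frac{e^{-2|x - 2|}}{4}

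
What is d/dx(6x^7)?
42 x^{6}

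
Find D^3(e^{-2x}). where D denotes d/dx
- 8 e^{- 2 x}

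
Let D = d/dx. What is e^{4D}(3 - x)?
- x - 1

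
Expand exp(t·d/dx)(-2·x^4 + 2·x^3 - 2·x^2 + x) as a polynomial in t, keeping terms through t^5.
- 2 t^{4} - t^{3} \left(8 x - 2\right) - t^{2} \left(12 x^{2} - 6 x + 2\right) - t \left(8 x^{3} - 6 x^{2} + 4 x - 1\right) - 2 x^{4} + 2 x^{3} - 2 x^{2} + x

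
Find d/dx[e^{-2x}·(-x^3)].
x^{2} \left(2 x - 3\right) e^{- 2 x}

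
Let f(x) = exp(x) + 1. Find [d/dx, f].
e^{x}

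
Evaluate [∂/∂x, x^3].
3 x^{2}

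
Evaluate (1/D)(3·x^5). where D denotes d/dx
\frac{x^{6}}{2}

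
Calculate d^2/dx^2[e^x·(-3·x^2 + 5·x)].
\left(- 3 x^{2} - 7 x + 4\right) e^{x}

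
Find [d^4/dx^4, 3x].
12\frac{d^{3}}{dx^{3}}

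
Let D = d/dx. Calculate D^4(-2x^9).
- 6048 x^{5}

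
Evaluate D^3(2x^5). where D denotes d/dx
120 x^{2}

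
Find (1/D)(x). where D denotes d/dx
\frac{x^{2}}{2}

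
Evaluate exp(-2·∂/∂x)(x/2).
\frac{x}{2} - 1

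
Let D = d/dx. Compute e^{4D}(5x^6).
5 x^{6} + 120 x^{5} + 1200 x^{4} + 6400 x^{3} + 19200 x^{2} + 30720 x + 20480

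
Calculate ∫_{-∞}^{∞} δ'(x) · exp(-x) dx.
1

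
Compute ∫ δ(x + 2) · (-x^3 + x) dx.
6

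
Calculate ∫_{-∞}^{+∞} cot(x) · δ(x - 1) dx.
\cot{\left(1 \right)}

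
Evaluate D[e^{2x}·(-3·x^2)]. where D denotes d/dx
6 x \left(- x - 1\right) e^{2 x}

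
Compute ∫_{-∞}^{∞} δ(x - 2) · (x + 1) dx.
3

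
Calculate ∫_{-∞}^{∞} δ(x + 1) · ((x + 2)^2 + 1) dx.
2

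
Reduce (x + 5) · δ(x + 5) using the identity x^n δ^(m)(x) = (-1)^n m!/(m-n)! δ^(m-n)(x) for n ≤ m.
0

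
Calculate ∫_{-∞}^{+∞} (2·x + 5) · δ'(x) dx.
-2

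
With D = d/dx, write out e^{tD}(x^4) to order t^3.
x \left(4 t^{3} + 6 t^{2} x + 4 t x^{2} + x^{3}\right)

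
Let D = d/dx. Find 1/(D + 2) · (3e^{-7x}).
- \frac{3 e^{- 7 x}}{5}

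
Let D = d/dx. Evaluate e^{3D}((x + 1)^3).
x^{3} + 12 x^{2} + 48 x + 64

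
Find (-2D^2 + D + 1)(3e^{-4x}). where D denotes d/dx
- 105 e^{- 4 x}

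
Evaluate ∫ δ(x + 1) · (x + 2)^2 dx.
1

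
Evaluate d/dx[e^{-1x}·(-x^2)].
x \left(x - 2\right) e^{- x}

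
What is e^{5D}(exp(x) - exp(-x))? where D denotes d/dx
2 \sinh{\left(x + 5 \right)}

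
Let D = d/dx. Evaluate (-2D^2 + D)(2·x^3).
6 x \left(x - 4\right)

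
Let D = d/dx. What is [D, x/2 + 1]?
\frac{1}{2}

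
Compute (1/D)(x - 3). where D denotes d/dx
\frac{x^{2}}{2} - 3 x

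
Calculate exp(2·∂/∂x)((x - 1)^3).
x^{3} + 3 x^{2} + 3 x + 1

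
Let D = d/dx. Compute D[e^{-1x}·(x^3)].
x^{2} \left(3 - x\right) e^{- x}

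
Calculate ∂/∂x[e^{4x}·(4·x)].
\left(16 x + 4\right) e^{4 x}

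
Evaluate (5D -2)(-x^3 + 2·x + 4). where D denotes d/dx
2 x^{3} - 15 x^{2} - 4 x + 2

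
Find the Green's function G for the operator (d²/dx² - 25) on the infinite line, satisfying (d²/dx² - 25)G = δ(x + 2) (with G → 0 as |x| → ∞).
-\frac{e^{-5|x + 2|}}{10}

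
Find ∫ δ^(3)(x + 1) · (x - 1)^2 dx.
0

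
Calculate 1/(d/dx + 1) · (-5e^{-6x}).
e^{- 6 x}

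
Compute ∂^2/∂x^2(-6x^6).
- 180 x^{4}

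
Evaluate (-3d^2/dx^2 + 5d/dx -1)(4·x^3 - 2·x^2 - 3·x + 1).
- 4 x^{3} + 62 x^{2} - 89 x - 4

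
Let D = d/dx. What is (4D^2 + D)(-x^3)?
3 x \left(- x - 8\right)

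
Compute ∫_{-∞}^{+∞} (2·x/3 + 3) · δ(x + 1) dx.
\frac{7}{3}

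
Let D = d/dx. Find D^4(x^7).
840 x^{3}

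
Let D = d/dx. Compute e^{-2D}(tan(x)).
\tan{\left(x - 2 \right)}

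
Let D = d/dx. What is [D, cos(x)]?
- \sin{\left(x \right)}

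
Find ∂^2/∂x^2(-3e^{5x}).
- 75 e^{5 x}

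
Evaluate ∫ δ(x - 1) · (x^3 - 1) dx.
0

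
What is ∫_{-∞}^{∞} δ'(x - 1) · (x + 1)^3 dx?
-12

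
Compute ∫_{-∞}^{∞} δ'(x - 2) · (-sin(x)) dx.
\cos{\left(2 \right)}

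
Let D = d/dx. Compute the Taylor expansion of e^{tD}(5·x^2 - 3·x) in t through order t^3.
5 t^{2} + t \left(10 x - 3\right) + 5 x^{2} - 3 x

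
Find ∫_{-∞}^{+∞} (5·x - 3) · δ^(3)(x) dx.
0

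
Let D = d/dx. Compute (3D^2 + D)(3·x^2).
6 x + 18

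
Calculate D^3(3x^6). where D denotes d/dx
360 x^{3}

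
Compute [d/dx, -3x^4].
- 12 x^{3}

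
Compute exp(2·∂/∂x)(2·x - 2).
2 x + 2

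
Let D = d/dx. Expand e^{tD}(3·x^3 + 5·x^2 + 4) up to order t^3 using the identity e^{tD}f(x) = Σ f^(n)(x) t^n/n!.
3 t^{3} + t^{2} \left(9 x + 5\right) + t x \left(9 x + 10\right) + 3 x^{3} + 5 x^{2} + 4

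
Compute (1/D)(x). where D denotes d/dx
\frac{x^{2}}{2}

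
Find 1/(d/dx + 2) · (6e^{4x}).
e^{4 x}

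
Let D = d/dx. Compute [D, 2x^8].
16 x^{7}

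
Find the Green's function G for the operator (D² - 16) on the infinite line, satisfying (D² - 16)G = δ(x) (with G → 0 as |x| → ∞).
-\frac{e^{-4|x|}}{8}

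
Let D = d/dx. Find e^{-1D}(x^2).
x^{2} - 2 x + 1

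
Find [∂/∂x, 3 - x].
-1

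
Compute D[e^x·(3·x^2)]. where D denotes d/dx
3 x \left(x + 2\right) e^{x}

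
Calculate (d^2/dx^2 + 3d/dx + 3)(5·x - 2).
15 x + 9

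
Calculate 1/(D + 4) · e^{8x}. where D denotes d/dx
\frac{e^{8 x}}{12}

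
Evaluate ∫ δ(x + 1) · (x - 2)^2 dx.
9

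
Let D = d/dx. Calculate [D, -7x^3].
- 21 x^{2}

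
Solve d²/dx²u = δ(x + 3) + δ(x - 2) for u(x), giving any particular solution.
\frac{|x + 3|}{2} + \frac{|x - 2|}{2}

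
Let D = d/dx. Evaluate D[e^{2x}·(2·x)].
\left(4 x + 2\right) e^{2 x}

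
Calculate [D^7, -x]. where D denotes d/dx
-7D^{6}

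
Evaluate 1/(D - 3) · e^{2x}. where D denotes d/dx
- e^{2 x}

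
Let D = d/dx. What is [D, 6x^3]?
18 x^{2}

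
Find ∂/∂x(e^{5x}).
5 e^{5 x}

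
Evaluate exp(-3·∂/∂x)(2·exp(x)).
2 e^{x - 3}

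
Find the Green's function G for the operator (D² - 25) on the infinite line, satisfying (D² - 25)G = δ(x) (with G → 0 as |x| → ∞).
-\frac{e^{-5|x|}}{10}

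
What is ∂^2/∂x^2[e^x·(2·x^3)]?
2 x \left(x^{2} + 6 x + 6\right) e^{x}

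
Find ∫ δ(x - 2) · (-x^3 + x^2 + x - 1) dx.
-3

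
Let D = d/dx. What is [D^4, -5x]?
-20D^{3}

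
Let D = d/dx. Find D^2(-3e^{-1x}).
- 3 e^{- x}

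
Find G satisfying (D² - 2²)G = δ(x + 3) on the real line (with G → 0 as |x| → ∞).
-\frac{e^{-2|x + 3|}}{4}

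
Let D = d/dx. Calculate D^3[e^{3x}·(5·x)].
135 \left(x + 1\right) e^{3 x}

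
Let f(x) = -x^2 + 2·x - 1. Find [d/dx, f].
2 - 2 x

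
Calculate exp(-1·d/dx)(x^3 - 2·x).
x^{3} - 3 x^{2} + x + 1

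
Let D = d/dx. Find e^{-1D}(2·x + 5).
2 x + 3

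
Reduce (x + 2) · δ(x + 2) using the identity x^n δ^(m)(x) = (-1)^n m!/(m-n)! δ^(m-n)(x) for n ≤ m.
0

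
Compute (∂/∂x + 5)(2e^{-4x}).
2 e^{- 4 x}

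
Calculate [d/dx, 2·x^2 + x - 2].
4 x + 1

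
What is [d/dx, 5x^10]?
50 x^{9}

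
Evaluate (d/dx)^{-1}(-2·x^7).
- \frac{x^{8}}{4}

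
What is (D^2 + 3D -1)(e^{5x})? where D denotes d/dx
39 e^{5 x}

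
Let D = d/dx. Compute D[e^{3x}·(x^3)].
3 x^{2} \left(x + 1\right) e^{3 x}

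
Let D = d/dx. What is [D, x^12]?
12 x^{11}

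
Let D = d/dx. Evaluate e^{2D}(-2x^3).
- 2 x^{3} - 12 x^{2} - 24 x - 16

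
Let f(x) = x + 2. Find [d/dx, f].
1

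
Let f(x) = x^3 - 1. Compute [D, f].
3 x^{2}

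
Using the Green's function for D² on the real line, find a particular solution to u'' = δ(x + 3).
\frac{|x + 3|}{2}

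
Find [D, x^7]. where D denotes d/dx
7 x^{6}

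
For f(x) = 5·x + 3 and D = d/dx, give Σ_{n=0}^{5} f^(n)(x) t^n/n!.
5 t + 5 x + 3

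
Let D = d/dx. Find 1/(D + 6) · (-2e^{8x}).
- \frac{e^{8 x}}{7}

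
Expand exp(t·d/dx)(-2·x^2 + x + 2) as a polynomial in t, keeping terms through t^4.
- 2 t^{2} - t \left(4 x - 1\right) - 2 x^{2} + x + 2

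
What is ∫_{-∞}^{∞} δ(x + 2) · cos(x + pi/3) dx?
\sin{\left(\frac{\pi}{6} + 2 \right)}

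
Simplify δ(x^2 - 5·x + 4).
\frac{\delta(x - 1) + \delta(x - 4)}{3}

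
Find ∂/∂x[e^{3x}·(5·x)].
\left(15 x + 5\right) e^{3 x}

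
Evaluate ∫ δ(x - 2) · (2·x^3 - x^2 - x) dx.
10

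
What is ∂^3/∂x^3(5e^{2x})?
40 e^{2 x}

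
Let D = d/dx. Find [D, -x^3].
- 3 x^{2}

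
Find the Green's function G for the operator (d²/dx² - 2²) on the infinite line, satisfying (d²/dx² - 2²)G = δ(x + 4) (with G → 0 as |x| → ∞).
-\frac{e^{-2|x + 4|}}{4}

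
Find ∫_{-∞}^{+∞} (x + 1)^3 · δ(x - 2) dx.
27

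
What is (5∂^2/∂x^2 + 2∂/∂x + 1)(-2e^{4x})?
- 178 e^{4 x}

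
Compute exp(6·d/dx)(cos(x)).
\cos{\left(x + 6 \right)}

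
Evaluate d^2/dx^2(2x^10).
180 x^{8}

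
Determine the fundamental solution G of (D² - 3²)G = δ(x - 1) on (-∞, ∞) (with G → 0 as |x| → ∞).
-\frac{e^{-3|x - 1|}}{6}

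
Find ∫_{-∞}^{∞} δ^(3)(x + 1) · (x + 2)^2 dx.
0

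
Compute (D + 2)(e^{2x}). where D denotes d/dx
4 e^{2 x}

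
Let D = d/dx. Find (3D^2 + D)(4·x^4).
16 x^{2} \left(x + 9\right)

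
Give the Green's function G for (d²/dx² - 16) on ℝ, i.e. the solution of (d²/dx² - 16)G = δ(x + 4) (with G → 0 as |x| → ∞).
-\frac{e^{-4|x + 4|}}{8}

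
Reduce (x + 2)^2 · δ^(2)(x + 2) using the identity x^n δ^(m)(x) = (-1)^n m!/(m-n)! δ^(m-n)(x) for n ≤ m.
2\delta(x + 2)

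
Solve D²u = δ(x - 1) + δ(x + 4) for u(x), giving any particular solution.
\frac{|x - 1|}{2} + \frac{|x + 4|}{2}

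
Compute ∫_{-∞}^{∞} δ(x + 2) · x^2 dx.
4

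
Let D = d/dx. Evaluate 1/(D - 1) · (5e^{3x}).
\frac{5 e^{3 x}}{2}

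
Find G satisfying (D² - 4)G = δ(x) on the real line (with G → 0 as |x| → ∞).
-\frac{e^{-2|x|}}{4}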